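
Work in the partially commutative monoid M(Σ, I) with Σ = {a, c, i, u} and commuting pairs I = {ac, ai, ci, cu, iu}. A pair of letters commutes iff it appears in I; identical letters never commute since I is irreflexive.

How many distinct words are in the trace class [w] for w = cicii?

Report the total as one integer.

10

drop 0:c onto floor
drop 1:i onto floor
drop 2:c onto {0:c}
drop 3:i onto {1:i}
drop 4:i onto {3:i}
ground layer = {0:c, 1:i}
drop-orders for the pieces not yet dropped (sum over which currently-grounded one goes next):
  1 to go: {2} 1  {4} 1
  2 to go: {0,2} 1  {2,4} 2  {3,4} 1
  3 to go: {0,2,4} 3  {1,3,4} 1  {2,3,4} 3
  if 0:c drops first: 4 orders
  if 1:i drops first: 6 orders
heap linearizations: 10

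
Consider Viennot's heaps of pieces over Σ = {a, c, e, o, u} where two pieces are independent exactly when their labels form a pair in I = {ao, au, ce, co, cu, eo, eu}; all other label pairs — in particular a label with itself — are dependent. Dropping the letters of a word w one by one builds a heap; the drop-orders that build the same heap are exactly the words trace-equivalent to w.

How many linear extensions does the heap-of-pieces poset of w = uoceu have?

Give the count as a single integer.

20

#0=u has no predecessor
#1=o depends on [0:u]
#2=c has no predecessor
#3=e has no predecessor
#4=u depends on [1:o]
sources: [0:u, 2:c, 3:e]
N(rest) = Σ N(rest − s) over sources s of rest; N(one piece) = 1:
  size 1 → [2]=1  [3]=1  [4]=1
  size 2 → [1,4]=1  [2,3]=2  [2,4]=2  [3,4]=2
  size 3 → [0,1,4]=1  [1,2,4]=3  [1,3,4]=3  [2,3,4]=6
  first=0(u) contributes 12
  first=2(c) contributes 4
  first=3(e) contributes 4
|[w]| = 20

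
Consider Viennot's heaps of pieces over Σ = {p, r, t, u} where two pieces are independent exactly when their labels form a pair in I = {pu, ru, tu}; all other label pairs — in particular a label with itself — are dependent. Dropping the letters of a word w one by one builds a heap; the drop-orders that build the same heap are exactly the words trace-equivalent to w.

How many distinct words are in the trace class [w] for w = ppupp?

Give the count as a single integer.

5

#0=p has no predecessor
#1=p depends on [0:p]
#2=u has no predecessor
#3=p depends on [1:p]
#4=p depends on [3:p]
sources: [0:p, 2:u]
N(rest) = Σ N(rest − s) over sources s of rest; N(one piece) = 1:
  size 1 → [2]=1  [4]=1
  size 2 → [2,4]=2  [3,4]=1
  size 3 → [1,3,4]=1  [2,3,4]=3
  first=0(p) contributes 4
  first=2(u) contributes 1
|[w]| = 5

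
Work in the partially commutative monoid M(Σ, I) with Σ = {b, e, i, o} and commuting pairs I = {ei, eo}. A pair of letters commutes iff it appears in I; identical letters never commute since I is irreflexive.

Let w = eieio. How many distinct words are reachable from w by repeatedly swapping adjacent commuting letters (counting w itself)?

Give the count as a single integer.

#0=e has no predecessor
#1=i has no predecessor
#2=e depends on [0:e]
#3=i depends on [1:i]
#4=o depends on [3:i]
sources: [0:e, 1:i]
N(rest) = Σ N(rest − s) over sources s of rest; N(one piece) = 1:
  size 1 → [2]=1  [4]=1
  size 2 → [0,2]=1  [2,4]=2  [3,4]=1
  size 3 → [0,2,4]=3  [1,3,4]=1  [2,3,4]=3
  first=0(e) contributes 4
  first=1(i) contributes 6
|[w]| = 10

10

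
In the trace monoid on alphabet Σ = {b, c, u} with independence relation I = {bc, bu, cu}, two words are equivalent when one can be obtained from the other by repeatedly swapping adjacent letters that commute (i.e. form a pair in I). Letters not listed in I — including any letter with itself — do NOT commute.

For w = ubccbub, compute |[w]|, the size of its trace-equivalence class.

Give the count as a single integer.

210

0(u) covers ∅
1(b) covers ∅
2(c) covers ∅
3(c) covers 2:c
4(b) covers 1:b
5(u) covers 0:u
6(b) covers 4:b
floor of heap: 0:u, 1:b, 2:c
completions by unplaced set U, small U first (add the entries for U minus each lowest piece of U):
  |U|=1: {3}:1  {5}:1  {6}:1
  |U|=2: {0,5}:1  {2,3}:1  {3,5}:2  {3,6}:2  {4,6}:1  {5,6}:2
  |U|=3: {0,3,5}:3  {0,5,6}:3  {1,4,6}:1  {2,3,5}:3  {2,3,6}:3  {3,4,6}:3  {3,5,6}:6  {4,5,6}:3
  |U|=4: {0,2,3,5}:6  {0,3,5,6}:12  {0,4,5,6}:6  {1,3,4,6}:4  {1,4,5,6}:4  {2,3,4,6}:6  {2,3,5,6}:12  {3,4,5,6}:12
  |U|=5: {0,1,4,5,6}:10  {0,2,3,5,6}:30  {0,3,4,5,6}:30  {1,2,3,4,6}:10  {1,3,4,5,6}:20  {2,3,4,5,6}:30
  start at 0(u): 60
  start at 1(b): 90
  start at 2(c): 60
sum over floor = 210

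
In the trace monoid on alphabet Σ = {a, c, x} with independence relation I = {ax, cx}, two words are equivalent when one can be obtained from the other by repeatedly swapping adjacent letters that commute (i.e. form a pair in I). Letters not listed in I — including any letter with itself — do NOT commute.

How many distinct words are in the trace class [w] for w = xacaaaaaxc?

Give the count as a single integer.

45

piece 0:x — minimal
piece 1:a — minimal
piece 2:c rests on {1:a}
piece 3:a rests on {2:c}
piece 4:a rests on {3:a}
piece 5:a rests on {4:a}
piece 6:a rests on {5:a}
piece 7:a rests on {6:a}
piece 8:x rests on {0:x}
piece 9:c rests on {7:a}
minimal pieces: {0:x, 1:a}
ways to finish when only these pieces remain (= sum over removing one remaining piece with nothing left below it):
  1 left: {8}→1  {9}→1
  2 left: {0,8}→1  {7,9}→1  {8,9}→2
  3 left: {0,8,9}→3  {6,7,9}→1  {7,8,9}→3
  4 left: {0,7,8,9}→6  {5,6,7,9}→1  {6,7,8,9}→4
  5 left: {0,6,7,8,9}→10  {4,5,6,7,9}→1  {5,6,7,8,9}→5
  6 left: {0,5,6,7,8,9}→15  {3,4,5,6,7,9}→1  {4,5,6,7,8,9}→6
  7 left: {0,4,5,6,7,8,9}→21  {2,3,4,5,6,7,9}→1  {3,4,5,6,7,8,9}→7
  8 left: {0,3,4,5,6,7,8,9}→28  {1,2,3,4,5,6,7,9}→1  {2,3,4,5,6,7,8,9}→8
  placing 0:x first → 9 extensions
  placing 1:a first → 36 extensions
total linear extensions = 45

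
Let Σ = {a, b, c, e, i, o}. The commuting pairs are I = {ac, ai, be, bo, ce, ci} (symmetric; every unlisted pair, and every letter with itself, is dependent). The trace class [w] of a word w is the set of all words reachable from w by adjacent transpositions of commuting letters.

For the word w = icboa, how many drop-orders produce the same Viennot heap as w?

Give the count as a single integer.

4

0(i) covers ∅
1(c) covers ∅
2(b) covers 0:i, 1:c
3(o) covers 0:i, 1:c
4(a) covers 2:b, 3:o
floor of heap: 0:i, 1:c
completions by unplaced set U, small U first (add the entries for U minus each lowest piece of U):
  |U|=1: {4}:1
  |U|=2: {2,4}:1  {3,4}:1
  |U|=3: {2,3,4}:2
  start at 0(i): 2
  start at 1(c): 2
sum over floor = 4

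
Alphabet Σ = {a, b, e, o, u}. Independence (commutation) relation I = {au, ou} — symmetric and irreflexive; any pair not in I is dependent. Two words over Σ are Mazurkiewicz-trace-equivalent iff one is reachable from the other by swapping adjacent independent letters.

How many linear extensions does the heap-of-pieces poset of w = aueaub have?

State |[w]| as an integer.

drop 0:a onto floor
drop 1:u onto floor
drop 2:e onto {0:a, 1:u}
drop 3:a onto {2:e}
drop 4:u onto {2:e}
drop 5:b onto {3:a, 4:u}
ground layer = {0:a, 1:u}
drop-orders for the pieces not yet dropped (sum over which currently-grounded one goes next):
  1 to go: {5} 1
  2 to go: {3,5} 1  {4,5} 1
  3 to go: {3,4,5} 2
  4 to go: {2,3,4,5} 2
  if 0:a drops first: 2 orders
  if 1:u drops first: 2 orders
heap linearizations: 4

4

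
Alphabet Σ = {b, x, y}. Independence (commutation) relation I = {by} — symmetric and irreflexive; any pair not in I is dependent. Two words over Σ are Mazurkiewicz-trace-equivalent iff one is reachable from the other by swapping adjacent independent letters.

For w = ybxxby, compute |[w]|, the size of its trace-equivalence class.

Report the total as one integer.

#0=y has no predecessor
#1=b has no predecessor
#2=x depends on [0:y, 1:b]
#3=x depends on [2:x]
#4=b depends on [3:x]
#5=y depends on [3:x]
sources: [0:y, 1:b]
N(rest) = Σ N(rest − s) over sources s of rest; N(one piece) = 1:
  size 1 → [4]=1  [5]=1
  size 2 → [4,5]=2
  size 3 → [3,4,5]=2
  size 4 → [2,3,4,5]=2
  first=0(y) contributes 2
  first=1(b) contributes 2
|[w]| = 4

4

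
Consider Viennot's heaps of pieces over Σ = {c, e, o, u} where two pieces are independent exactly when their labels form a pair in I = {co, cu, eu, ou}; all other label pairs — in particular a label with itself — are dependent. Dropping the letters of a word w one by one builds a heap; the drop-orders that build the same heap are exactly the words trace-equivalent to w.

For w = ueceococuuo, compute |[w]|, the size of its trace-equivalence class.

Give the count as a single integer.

piece 0:u — minimal
piece 1:e — minimal
piece 2:c rests on {1:e}
piece 3:e rests on {2:c}
piece 4:o rests on {3:e}
piece 5:c rests on {3:e}
piece 6:o rests on {4:o}
piece 7:c rests on {5:c}
piece 8:u rests on {0:u}
piece 9:u rests on {8:u}
piece 10:o rests on {6:o}
minimal pieces: {0:u, 1:e}
ways to finish when only these pieces remain (= sum over removing one remaining piece with nothing left below it):
  1 left: {7}→1  {9}→1  {10}→1
  2 left: {5,7}→1  {6,10}→1  {7,9}→2  {7,10}→2  {8,9}→1  {9,10}→2
  3 left: {0,8,9}→1  {4,6,10}→1  {5,7,9}→3  {5,7,10}→3  {6,7,10}→3  {6,9,10}→3  {7,8,9}→3  {7,9,10}→6  {8,9,10}→3
  4 left: {0,7,8,9}→4  {0,8,9,10}→4  {4,6,7,10}→4  {4,6,9,10}→4  {5,6,7,10}→6  {5,7,8,9}→6  {5,7,9,10}→12  {6,7,9,10}→12  {6,8,9,10}→6  {7,8,9,10}→12
  5 left: {0,5,7,8,9}→10  {0,6,8,9,10}→10  {0,7,8,9,10}→20  {4,5,6,7,10}→10  {4,6,7,9,10}→20  {4,6,8,9,10}→10  {5,6,7,9,10}→30  {5,7,8,9,10}→30  {6,7,8,9,10}→30
  6 left: {0,4,6,8,9,10}→20  {0,5,7,8,9,10}→60  {0,6,7,8,9,10}→60  {3,4,5,6,7,10}→10  {4,5,6,7,9,10}→60  {4,6,7,8,9,10}→60  {5,6,7,8,9,10}→90
  7 left: {0,4,6,7,8,9,10}→140  {0,5,6,7,8,9,10}→210  {2,3,4,5,6,7,10}→10  {3,4,5,6,7,9,10}→70  {4,5,6,7,8,9,10}→210
  8 left: {0,4,5,6,7,8,9,10}→560  {1,2,3,4,5,6,7,10}→10  {2,3,4,5,6,7,9,10}→80  {3,4,5,6,7,8,9,10}→280
  9 left: {0,3,4,5,6,7,8,9,10}→840  {1,2,3,4,5,6,7,9,10}→90  {2,3,4,5,6,7,8,9,10}→360
  placing 0:u first → 450 extensions
  placing 1:e first → 1200 extensions
total linear extensions = 1650

1650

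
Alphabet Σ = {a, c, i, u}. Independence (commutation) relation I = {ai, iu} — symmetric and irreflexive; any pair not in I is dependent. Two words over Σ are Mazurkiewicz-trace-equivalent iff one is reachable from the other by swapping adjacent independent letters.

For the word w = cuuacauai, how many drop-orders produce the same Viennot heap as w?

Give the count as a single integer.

4

#0=c has no predecessor
#1=u depends on [0:c]
#2=u depends on [1:u]
#3=a depends on [2:u]
#4=c depends on [3:a]
#5=a depends on [4:c]
#6=u depends on [5:a]
#7=a depends on [6:u]
#8=i depends on [4:c]
sources: [0:c]
N(rest) = Σ N(rest − s) over sources s of rest; N(one piece) = 1:
  size 1 → [7]=1  [8]=1
  size 2 → [6,7]=1  [7,8]=2
  size 3 → [5,6,7]=1  [6,7,8]=3
  size 4 → [5,6,7,8]=4
  size 5 → [4,5,6,7,8]=4
  size 6 → [3,4,5,6,7,8]=4
  size 7 → [2,3,4,5,6,7,8]=4
  first=0(c) contributes 4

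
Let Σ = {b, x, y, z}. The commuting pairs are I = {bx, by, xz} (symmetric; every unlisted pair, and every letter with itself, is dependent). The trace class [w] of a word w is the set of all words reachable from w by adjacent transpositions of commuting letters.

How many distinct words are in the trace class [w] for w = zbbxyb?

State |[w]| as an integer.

piece 0:z — minimal
piece 1:b rests on {0:z}
piece 2:b rests on {1:b}
piece 3:x — minimal
piece 4:y rests on {0:z, 3:x}
piece 5:b rests on {2:b}
minimal pieces: {0:z, 3:x}
ways to finish when only these pieces remain (= sum over removing one remaining piece with nothing left below it):
  1 left: {4}→1  {5}→1
  2 left: {2,5}→1  {3,4}→1  {4,5}→2
  3 left: {1,2,5}→1  {2,4,5}→3  {3,4,5}→3
  4 left: {1,2,4,5}→4  {2,3,4,5}→6
  placing 0:z first → 10 extensions
  placing 3:x first → 4 extensions
total linear extensions = 14

14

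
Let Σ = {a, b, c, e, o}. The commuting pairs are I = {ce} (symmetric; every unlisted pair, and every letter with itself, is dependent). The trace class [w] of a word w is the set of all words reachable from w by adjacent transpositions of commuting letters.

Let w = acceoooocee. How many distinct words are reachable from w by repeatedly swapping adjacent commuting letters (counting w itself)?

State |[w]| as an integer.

piece 0:a — minimal
piece 1:c rests on {0:a}
piece 2:c rests on {1:c}
piece 3:e rests on {0:a}
piece 4:o rests on {2:c, 3:e}
piece 5:o rests on {4:o}
piece 6:o rests on {5:o}
piece 7:o rests on {6:o}
piece 8:c rests on {7:o}
piece 9:e rests on {7:o}
piece 10:e rests on {9:e}
minimal pieces: {0:a}
ways to finish when only these pieces remain (= sum over removing one remaining piece with nothing left below it):
  1 left: {8}→1  {10}→1
  2 left: {8,10}→2  {9,10}→1
  3 left: {8,9,10}→3
  4 left: {7,8,9,10}→3
  5 left: {6,7,8,9,10}→3
  6 left: {5,6,7,8,9,10}→3
  7 left: {4,5,6,7,8,9,10}→3
  8 left: {2,4,5,6,7,8,9,10}→3  {3,4,5,6,7,8,9,10}→3
  9 left: {1,2,4,5,6,7,8,9,10}→3  {2,3,4,5,6,7,8,9,10}→6
  placing 0:a first → 9 extensions

9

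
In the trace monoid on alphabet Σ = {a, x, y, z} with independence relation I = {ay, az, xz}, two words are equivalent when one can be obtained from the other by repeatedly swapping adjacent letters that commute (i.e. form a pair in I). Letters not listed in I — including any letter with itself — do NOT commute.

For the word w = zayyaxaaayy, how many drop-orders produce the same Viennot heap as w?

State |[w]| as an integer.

100

#0=z has no predecessor
#1=a has no predecessor
#2=y depends on [0:z]
#3=y depends on [2:y]
#4=a depends on [1:a]
#5=x depends on [3:y, 4:a]
#6=a depends on [5:x]
#7=a depends on [6:a]
#8=a depends on [7:a]
#9=y depends on [5:x]
#10=y depends on [9:y]
sources: [0:z, 1:a]
N(rest) = Σ N(rest − s) over sources s of rest; N(one piece) = 1:
  size 1 → [8]=1  [10]=1
  size 2 → [7,8]=1  [8,10]=2  [9,10]=1
  size 3 → [6,7,8]=1  [7,8,10]=3  [8,9,10]=3
  size 4 → [6,7,8,10]=4  [7,8,9,10]=6
  size 5 → [6,7,8,9,10]=10
  size 6 → [5,6,7,8,9,10]=10
  size 7 → [3,5,6,7,8,9,10]=10  [4,5,6,7,8,9,10]=10
  size 8 → [1,4,5,6,7,8,9,10]=10  [2,3,5,6,7,8,9,10]=10  [3,4,5,6,7,8,9,10]=20
  size 9 → [0,2,3,5,6,7,8,9,10]=10  [1,3,4,5,6,7,8,9,10]=30  [2,3,4,5,6,7,8,9,10]=30
  first=0(z) contributes 60
  first=1(a) contributes 40
|[w]| = 100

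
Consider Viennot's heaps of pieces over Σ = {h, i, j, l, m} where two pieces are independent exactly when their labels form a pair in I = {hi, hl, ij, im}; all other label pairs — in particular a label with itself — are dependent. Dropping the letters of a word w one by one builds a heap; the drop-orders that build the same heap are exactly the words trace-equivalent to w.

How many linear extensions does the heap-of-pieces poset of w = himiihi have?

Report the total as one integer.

#0=h has no predecessor
#1=i has no predecessor
#2=m depends on [0:h]
#3=i depends on [1:i]
#4=i depends on [3:i]
#5=h depends on [2:m]
#6=i depends on [4:i]
sources: [0:h, 1:i]
N(rest) = Σ N(rest − s) over sources s of rest; N(one piece) = 1:
  size 1 → [5]=1  [6]=1
  size 2 → [2,5]=1  [4,6]=1  [5,6]=2
  size 3 → [0,2,5]=1  [2,5,6]=3  [3,4,6]=1  [4,5,6]=3
  size 4 → [0,2,5,6]=4  [1,3,4,6]=1  [2,4,5,6]=6  [3,4,5,6]=4
  size 5 → [0,2,4,5,6]=10  [1,3,4,5,6]=5  [2,3,4,5,6]=10
  first=0(h) contributes 15
  first=1(i) contributes 20
|[w]| = 35

35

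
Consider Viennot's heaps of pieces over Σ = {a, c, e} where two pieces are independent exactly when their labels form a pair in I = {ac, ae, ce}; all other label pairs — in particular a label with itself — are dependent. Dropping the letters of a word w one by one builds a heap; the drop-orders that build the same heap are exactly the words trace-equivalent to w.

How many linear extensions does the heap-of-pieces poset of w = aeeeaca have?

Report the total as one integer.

140

0(a) covers ∅
1(e) covers ∅
2(e) covers 1:e
3(e) covers 2:e
4(a) covers 0:a
5(c) covers ∅
6(a) covers 4:a
floor of heap: 0:a, 1:e, 5:c
completions by unplaced set U, small U first (add the entries for U minus each lowest piece of U):
  |U|=1: {3}:1  {5}:1  {6}:1
  |U|=2: {2,3}:1  {3,5}:2  {3,6}:2  {4,6}:1  {5,6}:2
  |U|=3: {0,4,6}:1  {1,2,3}:1  {2,3,5}:3  {2,3,6}:3  {3,4,6}:3  {3,5,6}:6  {4,5,6}:3
  |U|=4: {0,3,4,6}:4  {0,4,5,6}:4  {1,2,3,5}:4  {1,2,3,6}:4  {2,3,4,6}:6  {2,3,5,6}:12  {3,4,5,6}:12
  |U|=5: {0,2,3,4,6}:10  {0,3,4,5,6}:20  {1,2,3,4,6}:10  {1,2,3,5,6}:20  {2,3,4,5,6}:30
  start at 0(a): 60
  start at 1(e): 60
  start at 5(c): 20
sum over floor = 140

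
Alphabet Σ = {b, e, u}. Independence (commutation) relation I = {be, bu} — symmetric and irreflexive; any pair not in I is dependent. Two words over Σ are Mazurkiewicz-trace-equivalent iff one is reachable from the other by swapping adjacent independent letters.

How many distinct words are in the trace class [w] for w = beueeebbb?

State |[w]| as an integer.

126

piece 0:b — minimal
piece 1:e — minimal
piece 2:u rests on {1:e}
piece 3:e rests on {2:u}
piece 4:e rests on {3:e}
piece 5:e rests on {4:e}
piece 6:b rests on {0:b}
piece 7:b rests on {6:b}
piece 8:b rests on {7:b}
minimal pieces: {0:b, 1:e}
ways to finish when only these pieces remain (= sum over removing one remaining piece with nothing left below it):
  1 left: {5}→1  {8}→1
  2 left: {4,5}→1  {5,8}→2  {7,8}→1
  3 left: {3,4,5}→1  {4,5,8}→3  {5,7,8}→3  {6,7,8}→1
  4 left: {0,6,7,8}→1  {2,3,4,5}→1  {3,4,5,8}→4  {4,5,7,8}→6  {5,6,7,8}→4
  5 left: {0,5,6,7,8}→5  {1,2,3,4,5}→1  {2,3,4,5,8}→5  {3,4,5,7,8}→10  {4,5,6,7,8}→10
  6 left: {0,4,5,6,7,8}→15  {1,2,3,4,5,8}→6  {2,3,4,5,7,8}→15  {3,4,5,6,7,8}→20
  7 left: {0,3,4,5,6,7,8}→35  {1,2,3,4,5,7,8}→21  {2,3,4,5,6,7,8}→35
  placing 0:b first → 56 extensions
  placing 1:e first → 70 extensions
total linear extensions = 126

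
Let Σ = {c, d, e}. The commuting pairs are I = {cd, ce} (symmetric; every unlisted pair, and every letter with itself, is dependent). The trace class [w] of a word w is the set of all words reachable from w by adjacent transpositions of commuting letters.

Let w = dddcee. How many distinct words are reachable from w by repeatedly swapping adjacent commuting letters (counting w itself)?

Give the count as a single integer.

piece 0:d — minimal
piece 1:d rests on {0:d}
piece 2:d rests on {1:d}
piece 3:c — minimal
piece 4:e rests on {2:d}
piece 5:e rests on {4:e}
minimal pieces: {0:d, 3:c}
ways to finish when only these pieces remain (= sum over removing one remaining piece with nothing left below it):
  1 left: {3}→1  {5}→1
  2 left: {3,5}→2  {4,5}→1
  3 left: {2,4,5}→1  {3,4,5}→3
  4 left: {1,2,4,5}→1  {2,3,4,5}→4
  placing 0:d first → 5 extensions
  placing 3:c first → 1 extensions
total linear extensions = 6

6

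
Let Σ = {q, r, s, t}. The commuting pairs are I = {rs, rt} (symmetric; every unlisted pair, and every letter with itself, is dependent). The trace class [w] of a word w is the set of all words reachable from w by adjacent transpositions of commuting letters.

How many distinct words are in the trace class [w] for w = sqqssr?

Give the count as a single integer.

3

piece 0:s — minimal
piece 1:q rests on {0:s}
piece 2:q rests on {1:q}
piece 3:s rests on {2:q}
piece 4:s rests on {3:s}
piece 5:r rests on {2:q}
minimal pieces: {0:s}
ways to finish when only these pieces remain (= sum over removing one remaining piece with nothing left below it):
  1 left: {4}→1  {5}→1
  2 left: {3,4}→1  {4,5}→2
  3 left: {3,4,5}→3
  4 left: {2,3,4,5}→3
  placing 0:s first → 3 extensions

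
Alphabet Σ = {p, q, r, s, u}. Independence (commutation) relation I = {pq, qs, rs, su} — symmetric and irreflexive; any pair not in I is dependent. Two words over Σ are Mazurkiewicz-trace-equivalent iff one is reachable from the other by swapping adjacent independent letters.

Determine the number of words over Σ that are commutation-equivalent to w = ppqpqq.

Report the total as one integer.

20

0(p) covers ∅
1(p) covers 0:p
2(q) covers ∅
3(p) covers 1:p
4(q) covers 2:q
5(q) covers 4:q
floor of heap: 0:p, 2:q
completions by unplaced set U, small U first (add the entries for U minus each lowest piece of U):
  |U|=1: {3}:1  {5}:1
  |U|=2: {1,3}:1  {3,5}:2  {4,5}:1
  |U|=3: {0,1,3}:1  {1,3,5}:3  {2,4,5}:1  {3,4,5}:3
  |U|=4: {0,1,3,5}:4  {1,3,4,5}:6  {2,3,4,5}:4
  start at 0(p): 10
  start at 2(q): 10
sum over floor = 20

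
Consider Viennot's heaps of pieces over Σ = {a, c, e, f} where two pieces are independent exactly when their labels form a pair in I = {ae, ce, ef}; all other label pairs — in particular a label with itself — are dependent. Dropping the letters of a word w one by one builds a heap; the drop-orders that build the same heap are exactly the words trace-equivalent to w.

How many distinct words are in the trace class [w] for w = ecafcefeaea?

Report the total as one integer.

330

piece 0:e — minimal
piece 1:c — minimal
piece 2:a rests on {1:c}
piece 3:f rests on {2:a}
piece 4:c rests on {3:f}
piece 5:e rests on {0:e}
piece 6:f rests on {4:c}
piece 7:e rests on {5:e}
piece 8:a rests on {6:f}
piece 9:e rests on {7:e}
piece 10:a rests on {8:a}
minimal pieces: {0:e, 1:c}
ways to finish when only these pieces remain (= sum over removing one remaining piece with nothing left below it):
  1 left: {9}→1  {10}→1
  2 left: {7,9}→1  {8,10}→1  {9,10}→2
  3 left: {5,7,9}→1  {6,8,10}→1  {7,9,10}→3  {8,9,10}→3
  4 left: {0,5,7,9}→1  {4,6,8,10}→1  {5,7,9,10}→4  {6,8,9,10}→4  {7,8,9,10}→6
  5 left: {0,5,7,9,10}→5  {3,4,6,8,10}→1  {4,6,8,9,10}→5  {5,7,8,9,10}→10  {6,7,8,9,10}→10
  6 left: {0,5,7,8,9,10}→15  {2,3,4,6,8,10}→1  {3,4,6,8,9,10}→6  {4,6,7,8,9,10}→15  {5,6,7,8,9,10}→20
  7 left: {0,5,6,7,8,9,10}→35  {1,2,3,4,6,8,10}→1  {2,3,4,6,8,9,10}→7  {3,4,6,7,8,9,10}→21  {4,5,6,7,8,9,10}→35
  8 left: {0,4,5,6,7,8,9,10}→70  {1,2,3,4,6,8,9,10}→8  {2,3,4,6,7,8,9,10}→28  {3,4,5,6,7,8,9,10}→56
  9 left: {0,3,4,5,6,7,8,9,10}→126  {1,2,3,4,6,7,8,9,10}→36  {2,3,4,5,6,7,8,9,10}→84
  placing 0:e first → 120 extensions
  placing 1:c first → 210 extensions
total linear extensions = 330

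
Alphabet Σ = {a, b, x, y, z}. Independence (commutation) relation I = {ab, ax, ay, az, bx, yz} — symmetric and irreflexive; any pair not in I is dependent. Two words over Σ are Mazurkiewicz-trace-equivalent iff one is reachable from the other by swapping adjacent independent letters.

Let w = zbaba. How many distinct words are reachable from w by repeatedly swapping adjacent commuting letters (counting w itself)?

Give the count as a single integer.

#0=z has no predecessor
#1=b depends on [0:z]
#2=a has no predecessor
#3=b depends on [1:b]
#4=a depends on [2:a]
sources: [0:z, 2:a]
N(rest) = Σ N(rest − s) over sources s of rest; N(one piece) = 1:
  size 1 → [3]=1  [4]=1
  size 2 → [1,3]=1  [2,4]=1  [3,4]=2
  size 3 → [0,1,3]=1  [1,3,4]=3  [2,3,4]=3
  first=0(z) contributes 6
  first=2(a) contributes 4
|[w]| = 10

10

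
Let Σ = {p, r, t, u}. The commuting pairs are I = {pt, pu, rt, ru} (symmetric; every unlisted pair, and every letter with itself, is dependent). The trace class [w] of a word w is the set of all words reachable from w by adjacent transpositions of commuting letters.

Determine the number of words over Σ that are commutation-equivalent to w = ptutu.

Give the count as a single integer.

piece 0:p — minimal
piece 1:t — minimal
piece 2:u rests on {1:t}
piece 3:t rests on {2:u}
piece 4:u rests on {3:t}
minimal pieces: {0:p, 1:t}
ways to finish when only these pieces remain (= sum over removing one remaining piece with nothing left below it):
  1 left: {0}→1  {4}→1
  2 left: {0,4}→2  {3,4}→1
  3 left: {0,3,4}→3  {2,3,4}→1
  placing 0:p first → 1 extensions
  placing 1:t first → 4 extensions
total linear extensions = 5

5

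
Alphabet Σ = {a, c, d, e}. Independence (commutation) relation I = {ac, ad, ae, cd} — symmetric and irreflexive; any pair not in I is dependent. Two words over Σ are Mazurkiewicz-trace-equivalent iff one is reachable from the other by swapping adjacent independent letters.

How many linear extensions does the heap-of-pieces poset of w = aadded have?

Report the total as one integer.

0(a) covers ∅
1(a) covers 0:a
2(d) covers ∅
3(d) covers 2:d
4(e) covers 3:d
5(d) covers 4:e
floor of heap: 0:a, 2:d
completions by unplaced set U, small U first (add the entries for U minus each lowest piece of U):
  |U|=1: {1}:1  {5}:1
  |U|=2: {0,1}:1  {1,5}:2  {4,5}:1
  |U|=3: {0,1,5}:3  {1,4,5}:3  {3,4,5}:1
  |U|=4: {0,1,4,5}:6  {1,3,4,5}:4  {2,3,4,5}:1
  start at 0(a): 5
  start at 2(d): 10
sum over floor = 15

15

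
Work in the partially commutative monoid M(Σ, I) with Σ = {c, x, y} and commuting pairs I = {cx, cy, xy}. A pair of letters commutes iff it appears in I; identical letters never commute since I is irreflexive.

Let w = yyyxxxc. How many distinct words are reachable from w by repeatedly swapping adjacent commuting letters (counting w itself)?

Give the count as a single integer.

140

drop 0:y onto floor
drop 1:y onto {0:y}
drop 2:y onto {1:y}
drop 3:x onto floor
drop 4:x onto {3:x}
drop 5:x onto {4:x}
drop 6:c onto floor
ground layer = {0:y, 3:x, 6:c}
drop-orders for the pieces not yet dropped (sum over which currently-grounded one goes next):
  1 to go: {2} 1  {5} 1  {6} 1
  2 to go: {1,2} 1  {2,5} 2  {2,6} 2  {4,5} 1  {5,6} 2
  3 to go: {0,1,2} 1  {1,2,5} 3  {1,2,6} 3  {2,4,5} 3  {2,5,6} 6  {3,4,5} 1  {4,5,6} 3
  4 to go: {0,1,2,5} 4  {0,1,2,6} 4  {1,2,4,5} 6  {1,2,5,6} 12  {2,3,4,5} 4  {2,4,5,6} 12  {3,4,5,6} 4
  5 to go: {0,1,2,4,5} 10  {0,1,2,5,6} 20  {1,2,3,4,5} 10  {1,2,4,5,6} 30  {2,3,4,5,6} 20
  if 0:y drops first: 60 orders
  if 3:x drops first: 60 orders
  if 6:c drops first: 20 orders
heap linearizations: 140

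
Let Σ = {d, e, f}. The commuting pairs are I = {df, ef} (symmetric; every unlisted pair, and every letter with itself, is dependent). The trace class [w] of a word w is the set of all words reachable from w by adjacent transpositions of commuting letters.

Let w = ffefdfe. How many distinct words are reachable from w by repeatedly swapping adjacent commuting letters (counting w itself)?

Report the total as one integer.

35

drop 0:f onto floor
drop 1:f onto {0:f}
drop 2:e onto floor
drop 3:f onto {1:f}
drop 4:d onto {2:e}
drop 5:f onto {3:f}
drop 6:e onto {4:d}
ground layer = {0:f, 2:e}
drop-orders for the pieces not yet dropped (sum over which currently-grounded one goes next):
  1 to go: {5} 1  {6} 1
  2 to go: {3,5} 1  {4,6} 1  {5,6} 2
  3 to go: {1,3,5} 1  {2,4,6} 1  {3,5,6} 3  {4,5,6} 3
  4 to go: {0,1,3,5} 1  {1,3,5,6} 4  {2,4,5,6} 4  {3,4,5,6} 6
  5 to go: {0,1,3,5,6} 5  {1,3,4,5,6} 10  {2,3,4,5,6} 10
  if 0:f drops first: 20 orders
  if 2:e drops first: 15 orders
heap linearizations: 35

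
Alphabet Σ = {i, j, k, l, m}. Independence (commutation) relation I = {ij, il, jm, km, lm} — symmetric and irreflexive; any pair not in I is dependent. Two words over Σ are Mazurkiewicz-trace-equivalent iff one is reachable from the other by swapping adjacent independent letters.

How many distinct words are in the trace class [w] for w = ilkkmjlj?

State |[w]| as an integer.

13

drop 0:i onto floor
drop 1:l onto floor
drop 2:k onto {0:i, 1:l}
drop 3:k onto {2:k}
drop 4:m onto {0:i}
drop 5:j onto {3:k}
drop 6:l onto {5:j}
drop 7:j onto {6:l}
ground layer = {0:i, 1:l}
drop-orders for the pieces not yet dropped (sum over which currently-grounded one goes next):
  1 to go: {4} 1  {7} 1
  2 to go: {4,7} 2  {6,7} 1
  3 to go: {4,6,7} 3  {5,6,7} 1
  4 to go: {3,5,6,7} 1  {4,5,6,7} 4
  5 to go: {2,3,5,6,7} 1  {3,4,5,6,7} 5
  6 to go: {1,2,3,5,6,7} 1  {2,3,4,5,6,7} 6
  if 0:i drops first: 7 orders
  if 1:l drops first: 6 orders
heap linearizations: 13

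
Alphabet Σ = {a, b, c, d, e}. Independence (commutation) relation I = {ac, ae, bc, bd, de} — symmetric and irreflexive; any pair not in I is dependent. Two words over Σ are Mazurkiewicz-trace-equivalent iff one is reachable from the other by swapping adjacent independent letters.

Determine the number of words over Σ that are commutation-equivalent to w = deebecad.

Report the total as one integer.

14

drop 0:d onto floor
drop 1:e onto floor
drop 2:e onto {1:e}
drop 3:b onto {2:e}
drop 4:e onto {3:b}
drop 5:c onto {0:d, 4:e}
drop 6:a onto {0:d, 3:b}
drop 7:d onto {5:c, 6:a}
ground layer = {0:d, 1:e}
drop-orders for the pieces not yet dropped (sum over which currently-grounded one goes next):
  1 to go: {7} 1
  2 to go: {5,7} 1  {6,7} 1
  3 to go: {4,5,7} 1  {5,6,7} 2
  4 to go: {0,5,6,7} 2  {4,5,6,7} 3
  5 to go: {0,4,5,6,7} 5  {3,4,5,6,7} 3
  6 to go: {0,3,4,5,6,7} 8  {2,3,4,5,6,7} 3
  if 0:d drops first: 3 orders
  if 1:e drops first: 11 orders
heap linearizations: 14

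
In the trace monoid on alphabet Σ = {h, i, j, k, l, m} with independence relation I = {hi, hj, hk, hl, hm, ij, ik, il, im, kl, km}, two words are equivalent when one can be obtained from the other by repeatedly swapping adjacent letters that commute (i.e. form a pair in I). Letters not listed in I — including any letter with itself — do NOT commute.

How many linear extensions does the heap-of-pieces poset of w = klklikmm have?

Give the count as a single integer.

drop 0:k onto floor
drop 1:l onto floor
drop 2:k onto {0:k}
drop 3:l onto {1:l}
drop 4:i onto floor
drop 5:k onto {2:k}
drop 6:m onto {3:l}
drop 7:m onto {6:m}
ground layer = {0:k, 1:l, 4:i}
drop-orders for the pieces not yet dropped (sum over which currently-grounded one goes next):
  1 to go: {4} 1  {5} 1  {7} 1
  2 to go: {2,5} 1  {4,5} 2  {4,7} 2  {5,7} 2  {6,7} 1
  3 to go: {0,2,5} 1  {2,4,5} 3  {2,5,7} 3  {3,6,7} 1  {4,5,7} 6  {4,6,7} 3  {5,6,7} 3
  4 to go: {0,2,4,5} 4  {0,2,5,7} 4  {1,3,6,7} 1  {2,4,5,7} 12  {2,5,6,7} 6  {3,4,6,7} 4  {3,5,6,7} 4  {4,5,6,7} 12
  5 to go: {0,2,4,5,7} 20  {0,2,5,6,7} 10  {1,3,4,6,7} 5  {1,3,5,6,7} 5  {2,3,5,6,7} 10  {2,4,5,6,7} 30  {3,4,5,6,7} 20
  6 to go: {0,2,3,5,6,7} 20  {0,2,4,5,6,7} 60  {1,2,3,5,6,7} 15  {1,3,4,5,6,7} 30  {2,3,4,5,6,7} 60
  if 0:k drops first: 105 orders
  if 1:l drops first: 140 orders
  if 4:i drops first: 35 orders
heap linearizations: 280

280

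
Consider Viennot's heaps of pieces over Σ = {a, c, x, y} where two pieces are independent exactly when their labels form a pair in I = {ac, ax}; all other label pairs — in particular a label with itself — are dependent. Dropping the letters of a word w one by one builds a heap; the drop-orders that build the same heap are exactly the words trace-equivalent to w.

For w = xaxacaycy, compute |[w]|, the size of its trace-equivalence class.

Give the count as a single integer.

20

drop 0:x onto floor
drop 1:a onto floor
drop 2:x onto {0:x}
drop 3:a onto {1:a}
drop 4:c onto {2:x}
drop 5:a onto {3:a}
drop 6:y onto {4:c, 5:a}
drop 7:c onto {6:y}
drop 8:y onto {7:c}
ground layer = {0:x, 1:a}
drop-orders for the pieces not yet dropped (sum over which currently-grounded one goes next):
  1 to go: {8} 1
  2 to go: {7,8} 1
  3 to go: {6,7,8} 1
  4 to go: {4,6,7,8} 1  {5,6,7,8} 1
  5 to go: {2,4,6,7,8} 1  {3,5,6,7,8} 1  {4,5,6,7,8} 2
  6 to go: {0,2,4,6,7,8} 1  {1,3,5,6,7,8} 1  {2,4,5,6,7,8} 3  {3,4,5,6,7,8} 3
  7 to go: {0,2,4,5,6,7,8} 4  {1,3,4,5,6,7,8} 4  {2,3,4,5,6,7,8} 6
  if 0:x drops first: 10 orders
  if 1:a drops first: 10 orders
heap linearizations: 20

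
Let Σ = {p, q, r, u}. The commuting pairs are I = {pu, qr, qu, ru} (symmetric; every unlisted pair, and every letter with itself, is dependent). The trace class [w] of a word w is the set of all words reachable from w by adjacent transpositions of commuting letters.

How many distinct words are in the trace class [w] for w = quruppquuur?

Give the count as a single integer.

0(q) covers ∅
1(u) covers ∅
2(r) covers ∅
3(u) covers 1:u
4(p) covers 0:q, 2:r
5(p) covers 4:p
6(q) covers 5:p
7(u) covers 3:u
8(u) covers 7:u
9(u) covers 8:u
10(r) covers 5:p
floor of heap: 0:q, 1:u, 2:r
completions by unplaced set U, small U first (add the entries for U minus each lowest piece of U):
  |U|=1: {6}:1  {9}:1  {10}:1
  |U|=2: {6,9}:2  {6,10}:2  {8,9}:1  {9,10}:2
  |U|=3: {5,6,10}:2  {6,8,9}:3  {6,9,10}:6  {7,8,9}:1  {8,9,10}:3
  |U|=4: {3,7,8,9}:1  {4,5,6,10}:2  {5,6,9,10}:8  {6,7,8,9}:4  {6,8,9,10}:12  {7,8,9,10}:4
  |U|=5: {0,4,5,6,10}:2  {1,3,7,8,9}:1  {2,4,5,6,10}:2  {3,6,7,8,9}:5  {3,7,8,9,10}:5  {4,5,6,9,10}:10  {5,6,8,9,10}:20  {6,7,8,9,10}:20
  |U|=6: {0,2,4,5,6,10}:4  {0,4,5,6,9,10}:12  {1,3,6,7,8,9}:6  {1,3,7,8,9,10}:6  {2,4,5,6,9,10}:12  {3,6,7,8,9,10}:30  {4,5,6,8,9,10}:30  {5,6,7,8,9,10}:40
  |U|=7: {0,2,4,5,6,9,10}:28  {0,4,5,6,8,9,10}:42  {1,3,6,7,8,9,10}:42  {2,4,5,6,8,9,10}:42  {3,5,6,7,8,9,10}:70  {4,5,6,7,8,9,10}:70
  |U|=8: {0,2,4,5,6,8,9,10}:112  {0,4,5,6,7,8,9,10}:112  {1,3,5,6,7,8,9,10}:112  {2,4,5,6,7,8,9,10}:112  {3,4,5,6,7,8,9,10}:140
  |U|=9: {0,2,4,5,6,7,8,9,10}:336  {0,3,4,5,6,7,8,9,10}:252  {1,3,4,5,6,7,8,9,10}:252  {2,3,4,5,6,7,8,9,10}:252
  start at 0(q): 504
  start at 1(u): 840
  start at 2(r): 504
sum over floor = 1848

1848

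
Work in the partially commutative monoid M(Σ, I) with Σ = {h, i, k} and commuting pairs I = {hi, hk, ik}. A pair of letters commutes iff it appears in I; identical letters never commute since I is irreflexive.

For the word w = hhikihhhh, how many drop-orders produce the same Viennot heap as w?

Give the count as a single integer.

0(h) covers ∅
1(h) covers 0:h
2(i) covers ∅
3(k) covers ∅
4(i) covers 2:i
5(h) covers 1:h
6(h) covers 5:h
7(h) covers 6:h
8(h) covers 7:h
floor of heap: 0:h, 2:i, 3:k
completions by unplaced set U, small U first (add the entries for U minus each lowest piece of U):
  |U|=1: {3}:1  {4}:1  {8}:1
  |U|=2: {2,4}:1  {3,4}:2  {3,8}:2  {4,8}:2  {7,8}:1
  |U|=3: {2,3,4}:3  {2,4,8}:3  {3,4,8}:6  {3,7,8}:3  {4,7,8}:3  {6,7,8}:1
  |U|=4: {2,3,4,8}:12  {2,4,7,8}:6  {3,4,7,8}:12  {3,6,7,8}:4  {4,6,7,8}:4  {5,6,7,8}:1
  |U|=5: {1,5,6,7,8}:1  {2,3,4,7,8}:30  {2,4,6,7,8}:10  {3,4,6,7,8}:20  {3,5,6,7,8}:5  {4,5,6,7,8}:5
  |U|=6: {0,1,5,6,7,8}:1  {1,3,5,6,7,8}:6  {1,4,5,6,7,8}:6  {2,3,4,6,7,8}:60  {2,4,5,6,7,8}:15  {3,4,5,6,7,8}:30
  |U|=7: {0,1,3,5,6,7,8}:7  {0,1,4,5,6,7,8}:7  {1,2,4,5,6,7,8}:21  {1,3,4,5,6,7,8}:42  {2,3,4,5,6,7,8}:105
  start at 0(h): 168
  start at 2(i): 56
  start at 3(k): 28
sum over floor = 252

252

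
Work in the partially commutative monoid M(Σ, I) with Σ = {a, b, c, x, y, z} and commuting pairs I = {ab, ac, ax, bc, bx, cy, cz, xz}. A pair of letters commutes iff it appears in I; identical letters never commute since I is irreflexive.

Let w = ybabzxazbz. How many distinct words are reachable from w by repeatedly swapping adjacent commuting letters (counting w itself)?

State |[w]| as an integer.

#0=y has no predecessor
#1=b depends on [0:y]
#2=a depends on [0:y]
#3=b depends on [1:b]
#4=z depends on [2:a, 3:b]
#5=x depends on [0:y]
#6=a depends on [4:z]
#7=z depends on [6:a]
#8=b depends on [7:z]
#9=z depends on [8:b]
sources: [0:y]
N(rest) = Σ N(rest − s) over sources s of rest; N(one piece) = 1:
  size 1 → [5]=1  [9]=1
  size 2 → [5,9]=2  [8,9]=1
  size 3 → [5,8,9]=3  [7,8,9]=1
  size 4 → [5,7,8,9]=4  [6,7,8,9]=1
  size 5 → [4,6,7,8,9]=1  [5,6,7,8,9]=5
  size 6 → [2,4,6,7,8,9]=1  [3,4,6,7,8,9]=1  [4,5,6,7,8,9]=6
  size 7 → [1,3,4,6,7,8,9]=1  [2,3,4,6,7,8,9]=2  [2,4,5,6,7,8,9]=7  [3,4,5,6,7,8,9]=7
  size 8 → [1,2,3,4,6,7,8,9]=3  [1,3,4,5,6,7,8,9]=8  [2,3,4,5,6,7,8,9]=16
  first=0(y) contributes 27

27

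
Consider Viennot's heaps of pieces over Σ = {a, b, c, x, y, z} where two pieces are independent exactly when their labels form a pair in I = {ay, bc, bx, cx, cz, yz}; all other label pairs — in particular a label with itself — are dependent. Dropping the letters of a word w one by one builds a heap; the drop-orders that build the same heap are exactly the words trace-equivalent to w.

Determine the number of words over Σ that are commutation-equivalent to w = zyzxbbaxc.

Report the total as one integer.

drop 0:z onto floor
drop 1:y onto floor
drop 2:z onto {0:z}
drop 3:x onto {1:y, 2:z}
drop 4:b onto {1:y, 2:z}
drop 5:b onto {4:b}
drop 6:a onto {3:x, 5:b}
drop 7:x onto {6:a}
drop 8:c onto {6:a}
ground layer = {0:z, 1:y}
drop-orders for the pieces not yet dropped (sum over which currently-grounded one goes next):
  1 to go: {7} 1  {8} 1
  2 to go: {7,8} 2
  3 to go: {6,7,8} 2
  4 to go: {3,6,7,8} 2  {5,6,7,8} 2
  5 to go: {3,5,6,7,8} 4  {4,5,6,7,8} 2
  6 to go: {3,4,5,6,7,8} 6
  7 to go: {1,3,4,5,6,7,8} 6  {2,3,4,5,6,7,8} 6
  if 0:z drops first: 12 orders
  if 1:y drops first: 6 orders
heap linearizations: 18

18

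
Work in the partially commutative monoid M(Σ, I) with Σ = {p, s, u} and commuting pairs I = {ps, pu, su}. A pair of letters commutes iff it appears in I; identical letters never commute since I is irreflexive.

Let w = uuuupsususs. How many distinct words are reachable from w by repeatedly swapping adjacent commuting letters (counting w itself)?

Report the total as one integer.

2310

piece 0:u — minimal
piece 1:u rests on {0:u}
piece 2:u rests on {1:u}
piece 3:u rests on {2:u}
piece 4:p — minimal
piece 5:s — minimal
piece 6:u rests on {3:u}
piece 7:s rests on {5:s}
piece 8:u rests on {6:u}
piece 9:s rests on {7:s}
piece 10:s rests on {9:s}
minimal pieces: {0:u, 4:p, 5:s}
ways to finish when only these pieces remain (= sum over removing one remaining piece with nothing left below it):
  1 left: {4}→1  {8}→1  {10}→1
  2 left: {4,8}→2  {4,10}→2  {6,8}→1  {8,10}→2  {9,10}→1
  3 left: {3,6,8}→1  {4,6,8}→3  {4,8,10}→6  {4,9,10}→3  {6,8,10}→3  {7,9,10}→1  {8,9,10}→3
  4 left: {2,3,6,8}→1  {3,4,6,8}→4  {3,6,8,10}→4  {4,6,8,10}→12  {4,7,9,10}→4  {4,8,9,10}→12  {5,7,9,10}→1  {6,8,9,10}→6  {7,8,9,10}→4
  5 left: {1,2,3,6,8}→1  {2,3,4,6,8}→5  {2,3,6,8,10}→5  {3,4,6,8,10}→20  {3,6,8,9,10}→10  {4,5,7,9,10}→5  {4,6,8,9,10}→30  {4,7,8,9,10}→20  {5,7,8,9,10}→5  {6,7,8,9,10}→10
  6 left: {0,1,2,3,6,8}→1  {1,2,3,4,6,8}→6  {1,2,3,6,8,10}→6  {2,3,4,6,8,10}→30  {2,3,6,8,9,10}→15  {3,4,6,8,9,10}→60  {3,6,7,8,9,10}→20  {4,5,7,8,9,10}→30  {4,6,7,8,9,10}→60  {5,6,7,8,9,10}→15
  7 left: {0,1,2,3,4,6,8}→7  {0,1,2,3,6,8,10}→7  {1,2,3,4,6,8,10}→42  {1,2,3,6,8,9,10}→21  {2,3,4,6,8,9,10}→105  {2,3,6,7,8,9,10}→35  {3,4,6,7,8,9,10}→140  {3,5,6,7,8,9,10}→35  {4,5,6,7,8,9,10}→105
  8 left: {0,1,2,3,4,6,8,10}→56  {0,1,2,3,6,8,9,10}→28  {1,2,3,4,6,8,9,10}→168  {1,2,3,6,7,8,9,10}→56  {2,3,4,6,7,8,9,10}→280  {2,3,5,6,7,8,9,10}→70  {3,4,5,6,7,8,9,10}→280
  9 left: {0,1,2,3,4,6,8,9,10}→252  {0,1,2,3,6,7,8,9,10}→84  {1,2,3,4,6,7,8,9,10}→504  {1,2,3,5,6,7,8,9,10}→126  {2,3,4,5,6,7,8,9,10}→630
  placing 0:u first → 1260 extensions
  placing 4:p first → 210 extensions
  placing 5:s first → 840 extensions
total linear extensions = 2310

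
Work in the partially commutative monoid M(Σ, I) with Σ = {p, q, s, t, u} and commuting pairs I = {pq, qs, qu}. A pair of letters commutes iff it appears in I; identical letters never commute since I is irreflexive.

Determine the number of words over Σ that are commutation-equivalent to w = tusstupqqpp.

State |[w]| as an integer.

15

piece 0:t — minimal
piece 1:u rests on {0:t}
piece 2:s rests on {1:u}
piece 3:s rests on {2:s}
piece 4:t rests on {3:s}
piece 5:u rests on {4:t}
piece 6:p rests on {5:u}
piece 7:q rests on {4:t}
piece 8:q rests on {7:q}
piece 9:p rests on {6:p}
piece 10:p rests on {9:p}
minimal pieces: {0:t}
ways to finish when only these pieces remain (= sum over removing one remaining piece with nothing left below it):
  1 left: {8}→1  {10}→1
  2 left: {7,8}→1  {8,10}→2  {9,10}→1
  3 left: {6,9,10}→1  {7,8,10}→3  {8,9,10}→3
  4 left: {5,6,9,10}→1  {6,8,9,10}→4  {7,8,9,10}→6
  5 left: {5,6,8,9,10}→5  {6,7,8,9,10}→10
  6 left: {5,6,7,8,9,10}→15
  7 left: {4,5,6,7,8,9,10}→15
  8 left: {3,4,5,6,7,8,9,10}→15
  9 left: {2,3,4,5,6,7,8,9,10}→15
  placing 0:t first → 15 extensions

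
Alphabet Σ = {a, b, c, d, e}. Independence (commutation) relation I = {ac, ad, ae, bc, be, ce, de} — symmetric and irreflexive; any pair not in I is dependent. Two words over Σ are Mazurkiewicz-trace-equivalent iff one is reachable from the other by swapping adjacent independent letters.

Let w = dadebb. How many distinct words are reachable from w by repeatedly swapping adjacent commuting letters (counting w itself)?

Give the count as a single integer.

18

0(d) covers ∅
1(a) covers ∅
2(d) covers 0:d
3(e) covers ∅
4(b) covers 1:a, 2:d
5(b) covers 4:b
floor of heap: 0:d, 1:a, 3:e
completions by unplaced set U, small U first (add the entries for U minus each lowest piece of U):
  |U|=1: {3}:1  {5}:1
  |U|=2: {3,5}:2  {4,5}:1
  |U|=3: {1,4,5}:1  {2,4,5}:1  {3,4,5}:3
  |U|=4: {0,2,4,5}:1  {1,2,4,5}:2  {1,3,4,5}:4  {2,3,4,5}:4
  start at 0(d): 10
  start at 1(a): 5
  start at 3(e): 3
sum over floor = 18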